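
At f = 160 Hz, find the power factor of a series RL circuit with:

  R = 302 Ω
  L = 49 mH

Step 1 — Angular frequency: ω = 2π·f = 2π·160 = 1005 rad/s.
Step 2 — Component impedances:
  R: Z = R = 302 Ω
  L: Z = jωL = j·1005·0.049 = 0 + j49.26 Ω
Step 3 — Series combination: Z_total = R + L = 302 + j49.26 Ω = 306∠9.3° Ω.
Step 4 — Power factor: PF = cos(φ) = Re(Z)/|Z| = 302/305.99 = 0.987.
Step 5 — Type: Im(Z) = 49.26 ⇒ lagging (phase φ = 9.3°).

PF = 0.987 (lagging, φ = 9.3°)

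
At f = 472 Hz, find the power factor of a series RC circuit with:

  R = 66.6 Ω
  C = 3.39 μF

Step 1 — Angular frequency: ω = 2π·f = 2π·472 = 2966 rad/s.
Step 2 — Component impedances:
  R: Z = R = 66.6 Ω
  C: Z = 1/(jωC) = -j/(ω·C) = 0 - j99.47 Ω
Step 3 — Series combination: Z_total = R + C = 66.6 - j99.47 Ω = 119.7∠-56.2° Ω.
Step 4 — Power factor: PF = cos(φ) = Re(Z)/|Z| = 66.6/119.7 = 0.5564.
Step 5 — Type: Im(Z) = -99.47 ⇒ leading (phase φ = -56.2°).

PF = 0.5564 (leading, φ = -56.2°)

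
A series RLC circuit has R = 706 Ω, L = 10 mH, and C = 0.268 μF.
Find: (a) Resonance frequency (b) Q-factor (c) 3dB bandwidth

Step 1 — Resonance: ω₀ = 1/√(LC) = 1/√(0.01·2.68e-07) = 1.932e+04 rad/s.
Step 2 — f₀ = ω₀/(2π) = 3074 Hz.
Step 3 — Series Q: Q = ω₀L/R = 1.932e+04·0.01/706 = 0.2736.
Step 4 — Bandwidth: Δω = ω₀/Q = 7.06e+04 rad/s; BW = Δω/(2π) = 1.124e+04 Hz.

(a) f₀ = 3074 Hz  (b) Q = 0.2736  (c) BW = 1.124e+04 Hz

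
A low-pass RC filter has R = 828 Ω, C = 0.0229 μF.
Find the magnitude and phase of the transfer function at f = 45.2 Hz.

Step 1 — Angular frequency: ω = 2π·45.2 = 284 rad/s.
Step 2 — Transfer function: H(jω) = 1/(1 + jωRC).
Step 3 — Denominator: 1 + jωRC = 1 + j·284·828·2.29e-08 = 1 + j0.005385.
Step 4 — H = 1 - j0.005385.
Step 5 — Magnitude: |H| = 1 (-0.0 dB); phase: φ = -0.3°.

|H| = 1 (-0.0 dB), φ = -0.3°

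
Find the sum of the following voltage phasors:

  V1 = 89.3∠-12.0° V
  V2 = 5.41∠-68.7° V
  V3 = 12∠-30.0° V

Step 1 — Convert each phasor to rectangular form:
  V1 = 89.3·(cos(-12.0°) + j·sin(-12.0°)) = 87.35 - j18.57 V
  V2 = 5.41·(cos(-68.7°) + j·sin(-68.7°)) = 1.965 - j5.04 V
  V3 = 12·(cos(-30.0°) + j·sin(-30.0°)) = 10.39 - j6 V
Step 2 — Sum components: V_total = 99.71 - j29.61 V.
Step 3 — Convert to polar: |V_total| = 104 V, ∠V_total = -16.5°.

V_total = 104∠-16.5° V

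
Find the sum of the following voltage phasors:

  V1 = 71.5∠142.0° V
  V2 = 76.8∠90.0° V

Step 1 — Convert each phasor to rectangular form:
  V1 = 71.5·(cos(142.0°) + j·sin(142.0°)) = -56.34 + j44.02 V
  V2 = 76.8·(cos(90.0°) + j·sin(90.0°)) = 0 + j76.8 V
Step 2 — Sum components: V_total = -56.34 + j120.8 V.
Step 3 — Convert to polar: |V_total| = 133.3 V, ∠V_total = 115.0°.

V_total = 133.3∠115.0° V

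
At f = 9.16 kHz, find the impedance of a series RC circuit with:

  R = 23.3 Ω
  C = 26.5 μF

Step 1 — Angular frequency: ω = 2π·f = 2π·9160 = 5.755e+04 rad/s.
Step 2 — Component impedances:
  R: Z = R = 23.3 Ω
  C: Z = 1/(jωC) = -j/(ω·C) = 0 - j0.6557 Ω
Step 3 — Series combination: Z_total = R + C = 23.3 - j0.6557 Ω = 23.31∠-1.6° Ω.

Z = 23.3 - j0.6557 Ω = 23.31∠-1.6° Ω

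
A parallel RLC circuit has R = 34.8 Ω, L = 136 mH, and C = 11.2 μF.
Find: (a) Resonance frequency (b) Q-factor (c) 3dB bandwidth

Step 1 — Resonance: ω₀ = 1/√(LC) = 1/√(0.136·1.12e-05) = 810.3 rad/s.
Step 2 — f₀ = ω₀/(2π) = 129 Hz.
Step 3 — Parallel Q: Q = R/(ω₀L) = 34.8/(810.3·0.136) = 0.3158.
Step 4 — Bandwidth: Δω = ω₀/Q = 2566 rad/s; BW = Δω/(2π) = 408.3 Hz.

(a) f₀ = 129 Hz  (b) Q = 0.3158  (c) BW = 408.3 Hz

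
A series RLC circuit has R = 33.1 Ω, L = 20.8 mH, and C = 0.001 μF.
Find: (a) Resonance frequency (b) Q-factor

Step 1 — Resonance condition Im(Z)=0 gives ω₀ = 1/√(LC).
Step 2 — ω₀ = 1/√(0.0208·1e-09) = 2.193e+05 rad/s.
Step 3 — f₀ = ω₀/(2π) = 3.49e+04 Hz.
Step 4 — Series Q: Q = ω₀L/R = 2.193e+05·0.0208/33.1 = 137.8.

(a) f₀ = 3.49e+04 Hz  (b) Q = 137.8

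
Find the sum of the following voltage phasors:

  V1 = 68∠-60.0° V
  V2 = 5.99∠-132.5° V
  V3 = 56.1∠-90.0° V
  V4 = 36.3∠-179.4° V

Step 1 — Convert each phasor to rectangular form:
  V1 = 68·(cos(-60.0°) + j·sin(-60.0°)) = 34 - j58.89 V
  V2 = 5.99·(cos(-132.5°) + j·sin(-132.5°)) = -4.047 - j4.416 V
  V3 = 56.1·(cos(-90.0°) + j·sin(-90.0°)) = 0 - j56.1 V
  V4 = 36.3·(cos(-179.4°) + j·sin(-179.4°)) = -36.3 - j0.3801 V
Step 2 — Sum components: V_total = -6.345 - j119.8 V.
Step 3 — Convert to polar: |V_total| = 120 V, ∠V_total = -93.0°.

V_total = 120∠-93.0° V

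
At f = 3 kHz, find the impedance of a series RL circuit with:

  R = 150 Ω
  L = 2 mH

Step 1 — Angular frequency: ω = 2π·f = 2π·3000 = 1.885e+04 rad/s.
Step 2 — Component impedances:
  R: Z = R = 150 Ω
  L: Z = jωL = j·1.885e+04·0.002 = 0 + j37.7 Ω
Step 3 — Series combination: Z_total = R + L = 150 + j37.7 Ω = 154.7∠14.1° Ω.

Z = 150 + j37.7 Ω = 154.7∠14.1° Ω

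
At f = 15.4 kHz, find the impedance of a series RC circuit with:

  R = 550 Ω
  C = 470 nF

Step 1 — Angular frequency: ω = 2π·f = 2π·1.54e+04 = 9.676e+04 rad/s.
Step 2 — Component impedances:
  R: Z = R = 550 Ω
  C: Z = 1/(jωC) = -j/(ω·C) = 0 - j21.99 Ω
Step 3 — Series combination: Z_total = R + C = 550 - j21.99 Ω = 550.4∠-2.3° Ω.

Z = 550 - j21.99 Ω = 550.4∠-2.3° Ω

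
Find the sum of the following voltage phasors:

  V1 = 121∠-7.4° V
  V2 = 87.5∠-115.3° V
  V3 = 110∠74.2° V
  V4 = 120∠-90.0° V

Step 1 — Convert each phasor to rectangular form:
  V1 = 121·(cos(-7.4°) + j·sin(-7.4°)) = 120 - j15.58 V
  V2 = 87.5·(cos(-115.3°) + j·sin(-115.3°)) = -37.39 - j79.11 V
  V3 = 110·(cos(74.2°) + j·sin(74.2°)) = 29.95 + j105.8 V
  V4 = 120·(cos(-90.0°) + j·sin(-90.0°)) = 0 - j120 V
Step 2 — Sum components: V_total = 112.5 - j108.8 V.
Step 3 — Convert to polar: |V_total| = 156.6 V, ∠V_total = -44.0°.

V_total = 156.6∠-44.0° V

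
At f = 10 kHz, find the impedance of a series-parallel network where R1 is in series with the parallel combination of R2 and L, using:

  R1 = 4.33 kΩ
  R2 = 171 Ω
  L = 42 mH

Step 1 — Angular frequency: ω = 2π·f = 2π·1e+04 = 6.283e+04 rad/s.
Step 2 — Component impedances:
  R1: Z = R = 4330 Ω
  R2: Z = R = 171 Ω
  L: Z = jωL = j·6.283e+04·0.042 = 0 + j2639 Ω
Step 3 — Parallel branch: R2 || L = 1/(1/R2 + 1/L) = 170.3 + j11.03 Ω.
Step 4 — Series with R1: Z_total = R1 + (R2 || L) = 4500 + j11.03 Ω = 4500∠0.1° Ω.

Z = 4500 + j11.03 Ω = 4500∠0.1° Ω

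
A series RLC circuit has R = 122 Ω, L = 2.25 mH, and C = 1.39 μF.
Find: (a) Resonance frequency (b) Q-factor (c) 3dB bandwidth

Step 1 — Resonance: ω₀ = 1/√(LC) = 1/√(0.00225·1.39e-06) = 1.788e+04 rad/s.
Step 2 — f₀ = ω₀/(2π) = 2846 Hz.
Step 3 — Series Q: Q = ω₀L/R = 1.788e+04·0.00225/122 = 0.3298.
Step 4 — Bandwidth: Δω = ω₀/Q = 5.422e+04 rad/s; BW = Δω/(2π) = 8630 Hz.

(a) f₀ = 2846 Hz  (b) Q = 0.3298  (c) BW = 8630 Hz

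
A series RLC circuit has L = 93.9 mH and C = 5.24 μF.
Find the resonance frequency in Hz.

Step 1 — Resonance condition Im(Z)=0 gives ω₀ = 1/√(LC).
Step 2 — ω₀ = 1/√(0.0939·5.24e-06) = 1426 rad/s.
Step 3 — f₀ = ω₀/(2π) = 226.9 Hz.

f₀ = 226.9 Hz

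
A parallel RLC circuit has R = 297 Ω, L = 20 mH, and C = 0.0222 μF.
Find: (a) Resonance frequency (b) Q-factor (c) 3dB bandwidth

Step 1 — Resonance: ω₀ = 1/√(LC) = 1/√(0.02·2.22e-08) = 4.746e+04 rad/s.
Step 2 — f₀ = ω₀/(2π) = 7553 Hz.
Step 3 — Parallel Q: Q = R/(ω₀L) = 297/(4.746e+04·0.02) = 0.3129.
Step 4 — Bandwidth: Δω = ω₀/Q = 1.517e+05 rad/s; BW = Δω/(2π) = 2.414e+04 Hz.

(a) f₀ = 7553 Hz  (b) Q = 0.3129  (c) BW = 2.414e+04 Hz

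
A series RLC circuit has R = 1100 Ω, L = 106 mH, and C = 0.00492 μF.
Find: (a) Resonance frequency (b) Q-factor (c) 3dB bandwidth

Step 1 — Resonance: ω₀ = 1/√(LC) = 1/√(0.106·4.92e-09) = 4.379e+04 rad/s.
Step 2 — f₀ = ω₀/(2π) = 6969 Hz.
Step 3 — Series Q: Q = ω₀L/R = 4.379e+04·0.106/1100 = 4.22.
Step 4 — Bandwidth: Δω = ω₀/Q = 1.038e+04 rad/s; BW = Δω/(2π) = 1652 Hz.

(a) f₀ = 6969 Hz  (b) Q = 4.22  (c) BW = 1652 Hz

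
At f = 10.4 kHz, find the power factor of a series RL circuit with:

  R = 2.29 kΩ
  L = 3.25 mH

Step 1 — Angular frequency: ω = 2π·f = 2π·1.04e+04 = 6.535e+04 rad/s.
Step 2 — Component impedances:
  R: Z = R = 2290 Ω
  L: Z = jωL = j·6.535e+04·0.00325 = 0 + j212.4 Ω
Step 3 — Series combination: Z_total = R + L = 2290 + j212.4 Ω = 2300∠5.3° Ω.
Step 4 — Power factor: PF = cos(φ) = Re(Z)/|Z| = 2290/2300 = 0.9957.
Step 5 — Type: Im(Z) = 212.4 ⇒ lagging (phase φ = 5.3°).

PF = 0.9957 (lagging, φ = 5.3°)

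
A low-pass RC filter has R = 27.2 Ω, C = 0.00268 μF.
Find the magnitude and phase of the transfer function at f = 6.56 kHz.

Step 1 — Angular frequency: ω = 2π·6560 = 4.122e+04 rad/s.
Step 2 — Transfer function: H(jω) = 1/(1 + jωRC).
Step 3 — Denominator: 1 + jωRC = 1 + j·4.122e+04·27.2·2.68e-09 = 1 + j0.003005.
Step 4 — H = 1 - j0.003005.
Step 5 — Magnitude: |H| = 1 (-0.0 dB); phase: φ = -0.2°.

|H| = 1 (-0.0 dB), φ = -0.2°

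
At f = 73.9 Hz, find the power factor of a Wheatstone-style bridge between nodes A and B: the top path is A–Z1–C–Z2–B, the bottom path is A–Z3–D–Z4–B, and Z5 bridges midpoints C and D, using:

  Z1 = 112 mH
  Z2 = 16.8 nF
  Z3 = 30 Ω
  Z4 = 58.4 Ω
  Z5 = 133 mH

Step 1 — Angular frequency: ω = 2π·f = 2π·73.9 = 464.3 rad/s.
Step 2 — Component impedances:
  Z1: Z = jωL = j·464.3·0.112 = 0 + j52 Ω
  Z2: Z = 1/(jωC) = -j/(ω·C) = 0 - j1.282e+05 Ω
  Z3: Z = R = 30 Ω
  Z4: Z = R = 58.4 Ω
  Z5: Z = jωL = j·464.3·0.133 = 0 + j61.76 Ω
Step 3 — Bridge requires nodal analysis (the Z5 bridge couples midpoints C and D, so the two paths cannot be reduced to a simple series/parallel combination). Setting node B to ground and injecting 1 A at node A, the 3-node admittance system at A, C, D solves to V_A = Z_AB = 86.45 + j7.355 Ω = 86.77∠4.9° Ω.
Step 4 — Power factor: PF = cos(φ) = Re(Z)/|Z| = 86.454/86.766 = 0.9964.
Step 5 — Type: Im(Z) = 7.355 ⇒ lagging (phase φ = 4.9°).

PF = 0.9964 (lagging, φ = 4.9°)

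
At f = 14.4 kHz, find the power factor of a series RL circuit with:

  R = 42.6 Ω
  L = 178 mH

Step 1 — Angular frequency: ω = 2π·f = 2π·1.44e+04 = 9.048e+04 rad/s.
Step 2 — Component impedances:
  R: Z = R = 42.6 Ω
  L: Z = jωL = j·9.048e+04·0.178 = 0 + j1.611e+04 Ω
Step 3 — Series combination: Z_total = R + L = 42.6 + j1.611e+04 Ω = 1.611e+04∠89.8° Ω.
Step 4 — Power factor: PF = cos(φ) = Re(Z)/|Z| = 42.6/16105 = 0.002645.
Step 5 — Type: Im(Z) = 1.611e+04 ⇒ lagging (phase φ = 89.8°).

PF = 0.002645 (lagging, φ = 89.8°)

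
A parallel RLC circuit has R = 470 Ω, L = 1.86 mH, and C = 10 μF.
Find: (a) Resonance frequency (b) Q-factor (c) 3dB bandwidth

Step 1 — Resonance: ω₀ = 1/√(LC) = 1/√(0.00186·1e-05) = 7332 rad/s.
Step 2 — f₀ = ω₀/(2π) = 1167 Hz.
Step 3 — Parallel Q: Q = R/(ω₀L) = 470/(7332·0.00186) = 34.46.
Step 4 — Bandwidth: Δω = ω₀/Q = 212.8 rad/s; BW = Δω/(2π) = 33.86 Hz.

(a) f₀ = 1167 Hz  (b) Q = 34.46  (c) BW = 33.86 Hz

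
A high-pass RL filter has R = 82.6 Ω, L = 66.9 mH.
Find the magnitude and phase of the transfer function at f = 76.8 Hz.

Step 1 — Angular frequency: ω = 2π·76.8 = 482.5 rad/s.
Step 2 — Transfer function: H(jω) = jωL/(R + jωL).
Step 3 — Numerator jωL = j·32.28; denominator R + jωL = 82.6 + j32.28.
Step 4 — H = 0.1325 + j0.339.
Step 5 — Magnitude: |H| = 0.364 (-8.8 dB); phase: φ = 68.7°.

|H| = 0.364 (-8.8 dB), φ = 68.7°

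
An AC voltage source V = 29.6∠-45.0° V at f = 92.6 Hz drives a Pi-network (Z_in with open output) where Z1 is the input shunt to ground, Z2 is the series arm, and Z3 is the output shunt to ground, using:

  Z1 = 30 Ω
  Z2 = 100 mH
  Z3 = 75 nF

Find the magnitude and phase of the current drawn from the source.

Step 1 — Angular frequency: ω = 2π·f = 2π·92.6 = 581.8 rad/s.
Step 2 — Component impedances:
  Z1: Z = R = 30 Ω
  Z2: Z = jωL = j·581.8·0.1 = 0 + j58.18 Ω
  Z3: Z = 1/(jωC) = -j/(ω·C) = 0 - j2.292e+04 Ω
Step 3 — With open output, the series arm Z2 and the output shunt Z3 appear in series to ground: Z2 + Z3 = 0 - j2.286e+04 Ω.
Step 4 — Parallel with input shunt Z1: Z_in = Z1 || (Z2 + Z3) = 30 - j0.03937 Ω = 30∠-0.1° Ω.
Step 5 — Source phasor: V = 29.6∠-45.0° V = 20.93 - j20.93 V.
Step 6 — Ohm's law: I = V / Z_total = (20.93 - j20.93) / (30 - j0.03937) = 0.6986 - j0.6968 A.
Step 7 — Convert to polar: |I| = 0.9867 A, ∠I = -44.9°.

I = 0.9867∠-44.9° A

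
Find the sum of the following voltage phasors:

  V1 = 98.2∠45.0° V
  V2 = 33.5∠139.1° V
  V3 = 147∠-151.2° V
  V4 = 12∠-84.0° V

Step 1 — Convert each phasor to rectangular form:
  V1 = 98.2·(cos(45.0°) + j·sin(45.0°)) = 69.44 + j69.44 V
  V2 = 33.5·(cos(139.1°) + j·sin(139.1°)) = -25.32 + j21.93 V
  V3 = 147·(cos(-151.2°) + j·sin(-151.2°)) = -128.8 - j70.82 V
  V4 = 12·(cos(-84.0°) + j·sin(-84.0°)) = 1.254 - j11.93 V
Step 2 — Sum components: V_total = -83.45 + j8.62 V.
Step 3 — Convert to polar: |V_total| = 83.89 V, ∠V_total = 174.1°.

V_total = 83.89∠174.1° V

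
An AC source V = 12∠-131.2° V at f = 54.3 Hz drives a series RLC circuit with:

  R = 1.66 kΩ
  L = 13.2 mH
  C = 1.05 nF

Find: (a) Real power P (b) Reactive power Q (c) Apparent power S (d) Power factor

Step 1 — Angular frequency: ω = 2π·f = 2π·54.3 = 341.2 rad/s.
Step 2 — Component impedances:
  R: Z = R = 1660 Ω
  L: Z = jωL = j·341.2·0.0132 = 0 + j4.504 Ω
  C: Z = 1/(jωC) = -j/(ω·C) = 0 - j2.791e+06 Ω
Step 3 — Series combination: Z_total = R + L + C = 1660 - j2.791e+06 Ω = 2.791e+06∠-90.0° Ω.
Step 4 — Source phasor: V = 12∠-131.2° V = -7.904 - j9.029 V.
Step 5 — Current: I = V / Z = 3.233e-06 - j2.834e-06 A = 4.299e-06∠-41.2° A.
Step 6 — Complex power: S = V·I* = 3.068e-08 - j5.159e-05 VA.
Step 7 — Real power: P = Re(S) = 3.068e-08 W.
Step 8 — Reactive power: Q = Im(S) = -5.159e-05 VAR.
Step 9 — Apparent power: |S| = 5.159e-05 VA.
Step 10 — Power factor: PF = P/|S| = 0.0005947 (leading).

(a) P = 3.068e-08 W  (b) Q = -5.159e-05 VAR  (c) S = 5.159e-05 VA  (d) PF = 0.0005947 (leading)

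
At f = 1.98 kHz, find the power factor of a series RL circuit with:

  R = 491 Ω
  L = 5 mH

Step 1 — Angular frequency: ω = 2π·f = 2π·1980 = 1.244e+04 rad/s.
Step 2 — Component impedances:
  R: Z = R = 491 Ω
  L: Z = jωL = j·1.244e+04·0.005 = 0 + j62.2 Ω
Step 3 — Series combination: Z_total = R + L = 491 + j62.2 Ω = 494.9∠7.2° Ω.
Step 4 — Power factor: PF = cos(φ) = Re(Z)/|Z| = 491/494.9 = 0.9921.
Step 5 — Type: Im(Z) = 62.2 ⇒ lagging (phase φ = 7.2°).

PF = 0.9921 (lagging, φ = 7.2°)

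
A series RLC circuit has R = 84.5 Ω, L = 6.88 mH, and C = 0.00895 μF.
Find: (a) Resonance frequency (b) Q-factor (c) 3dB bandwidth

Step 1 — Resonance: ω₀ = 1/√(LC) = 1/√(0.00688·8.95e-09) = 1.274e+05 rad/s.
Step 2 — f₀ = ω₀/(2π) = 2.028e+04 Hz.
Step 3 — Series Q: Q = ω₀L/R = 1.274e+05·0.00688/84.5 = 10.38.
Step 4 — Bandwidth: Δω = ω₀/Q = 1.228e+04 rad/s; BW = Δω/(2π) = 1955 Hz.

(a) f₀ = 2.028e+04 Hz  (b) Q = 10.38  (c) BW = 1955 Hz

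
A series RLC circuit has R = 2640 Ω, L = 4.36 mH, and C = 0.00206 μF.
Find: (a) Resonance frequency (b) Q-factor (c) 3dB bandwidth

Step 1 — Resonance condition Im(Z)=0 gives ω₀ = 1/√(LC).
Step 2 — ω₀ = 1/√(0.00436·2.06e-09) = 3.337e+05 rad/s.
Step 3 — f₀ = ω₀/(2π) = 5.311e+04 Hz.
Step 4 — Series Q: Q = ω₀L/R = 3.337e+05·0.00436/2640 = 0.5511.
Step 5 — 3dB bandwidth: Δω = ω₀/Q = 6.055e+05 rad/s; BW = Δω/(2π) = 9.637e+04 Hz.

(a) f₀ = 5.311e+04 Hz  (b) Q = 0.5511  (c) BW = 9.637e+04 Hz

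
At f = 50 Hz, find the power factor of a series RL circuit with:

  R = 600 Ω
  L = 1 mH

Step 1 — Angular frequency: ω = 2π·f = 2π·50 = 314.2 rad/s.
Step 2 — Component impedances:
  R: Z = R = 600 Ω
  L: Z = jωL = j·314.2·0.001 = 0 + j0.3142 Ω
Step 3 — Series combination: Z_total = R + L = 600 + j0.3142 Ω = 600∠0.0° Ω.
Step 4 — Power factor: PF = cos(φ) = Re(Z)/|Z| = 600/600 = 1.
Step 5 — Type: Im(Z) = 0.3142 ⇒ lagging (phase φ = 0.0°).

PF = 1 (lagging, φ = 0.0°)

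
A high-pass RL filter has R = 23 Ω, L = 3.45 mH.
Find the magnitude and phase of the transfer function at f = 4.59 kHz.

Step 1 — Angular frequency: ω = 2π·4590 = 2.884e+04 rad/s.
Step 2 — Transfer function: H(jω) = jωL/(R + jωL).
Step 3 — Numerator jωL = j·99.5; denominator R + jωL = 23 + j99.5.
Step 4 — H = 0.9493 + j0.2194.
Step 5 — Magnitude: |H| = 0.9743 (-0.2 dB); phase: φ = 13.0°.

|H| = 0.9743 (-0.2 dB), φ = 13.0°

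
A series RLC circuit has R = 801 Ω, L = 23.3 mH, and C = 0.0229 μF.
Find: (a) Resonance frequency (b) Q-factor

Step 1 — Resonance condition Im(Z)=0 gives ω₀ = 1/√(LC).
Step 2 — ω₀ = 1/√(0.0233·2.29e-08) = 4.329e+04 rad/s.
Step 3 — f₀ = ω₀/(2π) = 6890 Hz.
Step 4 — Series Q: Q = ω₀L/R = 4.329e+04·0.0233/801 = 1.259.

(a) f₀ = 6890 Hz  (b) Q = 1.259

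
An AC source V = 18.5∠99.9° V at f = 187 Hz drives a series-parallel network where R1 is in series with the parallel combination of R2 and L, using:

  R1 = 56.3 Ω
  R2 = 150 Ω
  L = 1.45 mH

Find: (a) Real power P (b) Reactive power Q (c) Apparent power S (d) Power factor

Step 1 — Angular frequency: ω = 2π·f = 2π·187 = 1175 rad/s.
Step 2 — Component impedances:
  R1: Z = R = 56.3 Ω
  R2: Z = R = 150 Ω
  L: Z = jωL = j·1175·0.00145 = 0 + j1.704 Ω
Step 3 — Parallel branch: R2 || L = 1/(1/R2 + 1/L) = 0.01935 + j1.703 Ω.
Step 4 — Series with R1: Z_total = R1 + (R2 || L) = 56.32 + j1.703 Ω = 56.35∠1.7° Ω.
Step 5 — Source phasor: V = 18.5∠99.9° V = -3.181 + j18.22 V.
Step 6 — Current: I = V / Z = -0.04665 + j0.325 A = 0.3283∠98.2° A.
Step 7 — Complex power: S = V·I* = 6.071 + j0.1836 VA.
Step 8 — Real power: P = Re(S) = 6.071 W.
Step 9 — Reactive power: Q = Im(S) = 0.1836 VAR.
Step 10 — Apparent power: |S| = 6.074 VA.
Step 11 — Power factor: PF = P/|S| = 0.9995 (lagging).

(a) P = 6.071 W  (b) Q = 0.1836 VAR  (c) S = 6.074 VA  (d) PF = 0.9995 (lagging)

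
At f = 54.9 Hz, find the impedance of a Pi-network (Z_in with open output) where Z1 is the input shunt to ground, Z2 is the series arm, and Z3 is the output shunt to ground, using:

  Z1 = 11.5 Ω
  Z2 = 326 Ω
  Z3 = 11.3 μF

Step 1 — Angular frequency: ω = 2π·f = 2π·54.9 = 344.9 rad/s.
Step 2 — Component impedances:
  Z1: Z = R = 11.5 Ω
  Z2: Z = R = 326 Ω
  Z3: Z = 1/(jωC) = -j/(ω·C) = 0 - j256.5 Ω
Step 3 — With open output, the series arm Z2 and the output shunt Z3 appear in series to ground: Z2 + Z3 = 326 - j256.5 Ω.
Step 4 — Parallel with input shunt Z1: Z_in = Z1 || (Z2 + Z3) = 11.25 - j0.1888 Ω = 11.25∠-1.0° Ω.

Z = 11.25 - j0.1888 Ω = 11.25∠-1.0° Ω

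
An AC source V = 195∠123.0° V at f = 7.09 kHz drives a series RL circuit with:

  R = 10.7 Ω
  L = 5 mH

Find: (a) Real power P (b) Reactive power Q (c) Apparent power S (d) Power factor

Step 1 — Angular frequency: ω = 2π·f = 2π·7090 = 4.455e+04 rad/s.
Step 2 — Component impedances:
  R: Z = R = 10.7 Ω
  L: Z = jωL = j·4.455e+04·0.005 = 0 + j222.7 Ω
Step 3 — Series combination: Z_total = R + L = 10.7 + j222.7 Ω = 223∠87.2° Ω.
Step 4 — Source phasor: V = 195∠123.0° V = -106.2 + j163.5 V.
Step 5 — Current: I = V / Z = 0.7097 + j0.5109 A = 0.8745∠35.8° A.
Step 6 — Complex power: S = V·I* = 8.182 + j170.3 VA.
Step 7 — Real power: P = Re(S) = 8.182 W.
Step 8 — Reactive power: Q = Im(S) = 170.3 VAR.
Step 9 — Apparent power: |S| = 170.5 VA.
Step 10 — Power factor: PF = P/|S| = 0.04798 (lagging).

(a) P = 8.182 W  (b) Q = 170.3 VAR  (c) S = 170.5 VA  (d) PF = 0.04798 (lagging)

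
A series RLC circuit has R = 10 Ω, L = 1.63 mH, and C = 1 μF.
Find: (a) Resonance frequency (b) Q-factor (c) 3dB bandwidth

Step 1 — Resonance condition Im(Z)=0 gives ω₀ = 1/√(LC).
Step 2 — ω₀ = 1/√(0.00163·1e-06) = 2.477e+04 rad/s.
Step 3 — f₀ = ω₀/(2π) = 3942 Hz.
Step 4 — Series Q: Q = ω₀L/R = 2.477e+04·0.00163/10 = 4.037.
Step 5 — 3dB bandwidth: Δω = ω₀/Q = 6135 rad/s; BW = Δω/(2π) = 976.4 Hz.

(a) f₀ = 3942 Hz  (b) Q = 4.037  (c) BW = 976.4 Hz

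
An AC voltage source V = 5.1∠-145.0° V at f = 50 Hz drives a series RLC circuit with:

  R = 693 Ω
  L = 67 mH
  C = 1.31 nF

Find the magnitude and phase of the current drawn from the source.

Step 1 — Angular frequency: ω = 2π·f = 2π·50 = 314.2 rad/s.
Step 2 — Component impedances:
  R: Z = R = 693 Ω
  L: Z = jωL = j·314.2·0.067 = 0 + j21.05 Ω
  C: Z = 1/(jωC) = -j/(ω·C) = 0 - j2.43e+06 Ω
Step 3 — Series combination: Z_total = R + L + C = 693 - j2.43e+06 Ω = 2.43e+06∠-90.0° Ω.
Step 4 — Source phasor: V = 5.1∠-145.0° V = -4.178 - j2.925 V.
Step 5 — Ohm's law: I = V / Z_total = (-4.178 - j2.925) / (693 - j2.43e+06) = 1.203e-06 - j1.72e-06 A.
Step 6 — Convert to polar: |I| = 2.099e-06 A, ∠I = -55.0°.

I = 2.099e-06∠-55.0° A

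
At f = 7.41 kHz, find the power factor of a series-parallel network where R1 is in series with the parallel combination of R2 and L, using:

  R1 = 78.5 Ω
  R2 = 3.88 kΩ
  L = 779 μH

Step 1 — Angular frequency: ω = 2π·f = 2π·7410 = 4.656e+04 rad/s.
Step 2 — Component impedances:
  R1: Z = R = 78.5 Ω
  R2: Z = R = 3880 Ω
  L: Z = jωL = j·4.656e+04·0.000779 = 0 + j36.27 Ω
Step 3 — Parallel branch: R2 || L = 1/(1/R2 + 1/L) = 0.339 + j36.27 Ω.
Step 4 — Series with R1: Z_total = R1 + (R2 || L) = 78.84 + j36.27 Ω = 86.78∠24.7° Ω.
Step 5 — Power factor: PF = cos(φ) = Re(Z)/|Z| = 78.84/86.78 = 0.9085.
Step 6 — Type: Im(Z) = 36.27 ⇒ lagging (phase φ = 24.7°).

PF = 0.9085 (lagging, φ = 24.7°)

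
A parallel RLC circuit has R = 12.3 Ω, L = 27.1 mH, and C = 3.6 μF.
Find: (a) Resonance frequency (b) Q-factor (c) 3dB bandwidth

Step 1 — Resonance: ω₀ = 1/√(LC) = 1/√(0.0271·3.6e-06) = 3202 rad/s.
Step 2 — f₀ = ω₀/(2π) = 509.5 Hz.
Step 3 — Parallel Q: Q = R/(ω₀L) = 12.3/(3202·0.0271) = 0.1418.
Step 4 — Bandwidth: Δω = ω₀/Q = 2.258e+04 rad/s; BW = Δω/(2π) = 3594 Hz.

(a) f₀ = 509.5 Hz  (b) Q = 0.1418  (c) BW = 3594 Hz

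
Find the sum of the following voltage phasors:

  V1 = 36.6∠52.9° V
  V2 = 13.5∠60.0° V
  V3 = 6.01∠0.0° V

Step 1 — Convert each phasor to rectangular form:
  V1 = 36.6·(cos(52.9°) + j·sin(52.9°)) = 22.08 + j29.19 V
  V2 = 13.5·(cos(60.0°) + j·sin(60.0°)) = 6.75 + j11.69 V
  V3 = 6.01·(cos(0.0°) + j·sin(0.0°)) = 6.01 V
Step 2 — Sum components: V_total = 34.84 + j40.88 V.
Step 3 — Convert to polar: |V_total| = 53.71 V, ∠V_total = 49.6°.

V_total = 53.71∠49.6° V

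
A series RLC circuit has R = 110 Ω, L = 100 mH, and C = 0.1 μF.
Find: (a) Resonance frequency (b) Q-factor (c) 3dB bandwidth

Step 1 — Resonance condition Im(Z)=0 gives ω₀ = 1/√(LC).
Step 2 — ω₀ = 1/√(0.1·1e-07) = 1e+04 rad/s.
Step 3 — f₀ = ω₀/(2π) = 1592 Hz.
Step 4 — Series Q: Q = ω₀L/R = 1e+04·0.1/110 = 9.091.
Step 5 — 3dB bandwidth: Δω = ω₀/Q = 1100 rad/s; BW = Δω/(2π) = 175.1 Hz.

(a) f₀ = 1592 Hz  (b) Q = 9.091  (c) BW = 175.1 Hz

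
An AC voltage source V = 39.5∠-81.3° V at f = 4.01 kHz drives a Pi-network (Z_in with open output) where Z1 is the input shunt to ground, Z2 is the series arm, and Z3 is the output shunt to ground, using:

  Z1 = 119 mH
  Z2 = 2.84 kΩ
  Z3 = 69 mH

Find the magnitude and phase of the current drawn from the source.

Step 1 — Angular frequency: ω = 2π·f = 2π·4010 = 2.52e+04 rad/s.
Step 2 — Component impedances:
  Z1: Z = jωL = j·2.52e+04·0.119 = 0 + j2998 Ω
  Z2: Z = R = 2840 Ω
  Z3: Z = jωL = j·2.52e+04·0.069 = 0 + j1738 Ω
Step 3 — With open output, the series arm Z2 and the output shunt Z3 appear in series to ground: Z2 + Z3 = 2840 + j1738 Ω.
Step 4 — Parallel with input shunt Z1: Z_in = Z1 || (Z2 + Z3) = 837 + j1602 Ω = 1808∠62.4° Ω.
Step 5 — Source phasor: V = 39.5∠-81.3° V = 5.975 - j39.05 V.
Step 6 — Ohm's law: I = V / Z_total = (5.975 - j39.05) / (837 + j1602) = -0.01761 - j0.01293 A.
Step 7 — Convert to polar: |I| = 0.02185 A, ∠I = -143.7°.

I = 0.02185∠-143.7° A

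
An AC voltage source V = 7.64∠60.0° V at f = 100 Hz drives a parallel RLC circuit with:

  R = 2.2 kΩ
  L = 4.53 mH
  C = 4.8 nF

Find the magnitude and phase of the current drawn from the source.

Step 1 — Angular frequency: ω = 2π·f = 2π·100 = 628.3 rad/s.
Step 2 — Component impedances:
  R: Z = R = 2200 Ω
  L: Z = jωL = j·628.3·0.00453 = 0 + j2.846 Ω
  C: Z = 1/(jωC) = -j/(ω·C) = 0 - j3.316e+05 Ω
Step 3 — Parallel combination: 1/Z_total = 1/R + 1/L + 1/C; Z_total = 0.003682 + j2.846 Ω = 2.846∠89.9° Ω.
Step 4 — Source phasor: V = 7.64∠60.0° V = 3.82 + j6.616 V.
Step 5 — Ohm's law: I = V / Z_total = (3.82 + j6.616) / (0.003682 + j2.846) = 2.326 - j1.339 A.
Step 6 — Convert to polar: |I| = 2.684 A, ∠I = -29.9°.

I = 2.684∠-29.9° A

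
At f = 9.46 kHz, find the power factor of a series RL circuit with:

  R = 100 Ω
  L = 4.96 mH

Step 1 — Angular frequency: ω = 2π·f = 2π·9460 = 5.944e+04 rad/s.
Step 2 — Component impedances:
  R: Z = R = 100 Ω
  L: Z = jωL = j·5.944e+04·0.00496 = 0 + j294.8 Ω
Step 3 — Series combination: Z_total = R + L = 100 + j294.8 Ω = 311.3∠71.3° Ω.
Step 4 — Power factor: PF = cos(φ) = Re(Z)/|Z| = 100/311.3 = 0.3212.
Step 5 — Type: Im(Z) = 294.8 ⇒ lagging (phase φ = 71.3°).

PF = 0.3212 (lagging, φ = 71.3°)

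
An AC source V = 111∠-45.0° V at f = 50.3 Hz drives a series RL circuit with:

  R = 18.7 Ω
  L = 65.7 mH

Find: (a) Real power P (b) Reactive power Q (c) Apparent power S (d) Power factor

Step 1 — Angular frequency: ω = 2π·f = 2π·50.3 = 316 rad/s.
Step 2 — Component impedances:
  R: Z = R = 18.7 Ω
  L: Z = jωL = j·316·0.0657 = 0 + j20.76 Ω
Step 3 — Series combination: Z_total = R + L = 18.7 + j20.76 Ω = 27.94∠48.0° Ω.
Step 4 — Source phasor: V = 111∠-45.0° V = 78.49 - j78.49 V.
Step 5 — Current: I = V / Z = -0.2075 - j3.967 A = 3.972∠-93.0° A.
Step 6 — Complex power: S = V·I* = 295.1 + j327.6 VA.
Step 7 — Real power: P = Re(S) = 295.1 W.
Step 8 — Reactive power: Q = Im(S) = 327.6 VAR.
Step 9 — Apparent power: |S| = 440.9 VA.
Step 10 — Power factor: PF = P/|S| = 0.6692 (lagging).

(a) P = 295.1 W  (b) Q = 327.6 VAR  (c) S = 440.9 VA  (d) PF = 0.6692 (lagging)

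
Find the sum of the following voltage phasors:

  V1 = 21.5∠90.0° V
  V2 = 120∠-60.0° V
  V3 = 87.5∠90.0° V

Step 1 — Convert each phasor to rectangular form:
  V1 = 21.5·(cos(90.0°) + j·sin(90.0°)) = 0 + j21.5 V
  V2 = 120·(cos(-60.0°) + j·sin(-60.0°)) = 60 - j103.9 V
  V3 = 87.5·(cos(90.0°) + j·sin(90.0°)) = 0 + j87.5 V
Step 2 — Sum components: V_total = 60 + j5.077 V.
Step 3 — Convert to polar: |V_total| = 60.21 V, ∠V_total = 4.8°.

V_total = 60.21∠4.8° V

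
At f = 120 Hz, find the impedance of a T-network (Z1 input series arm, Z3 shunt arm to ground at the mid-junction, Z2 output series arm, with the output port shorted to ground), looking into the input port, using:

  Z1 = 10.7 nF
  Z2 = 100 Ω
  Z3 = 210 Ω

Step 1 — Angular frequency: ω = 2π·f = 2π·120 = 754 rad/s.
Step 2 — Component impedances:
  Z1: Z = 1/(jωC) = -j/(ω·C) = 0 - j1.24e+05 Ω
  Z2: Z = R = 100 Ω
  Z3: Z = R = 210 Ω
Step 3 — With the output port shorted to ground, the output series arm Z2 runs from the junction to ground; the shunt arm Z3 also runs from the junction to ground. They appear in parallel: Z3 || Z2 = 67.74 Ω.
Step 4 — Series with input arm Z1: Z_in = Z1 + (Z3 || Z2) = 67.74 - j1.24e+05 Ω = 1.24e+05∠-90.0° Ω.

Z = 67.74 - j1.24e+05 Ω = 1.24e+05∠-90.0° Ω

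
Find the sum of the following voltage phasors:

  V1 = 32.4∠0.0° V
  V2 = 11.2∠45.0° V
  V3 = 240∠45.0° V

Step 1 — Convert each phasor to rectangular form:
  V1 = 32.4·(cos(0.0°) + j·sin(0.0°)) = 32.4 V
  V2 = 11.2·(cos(45.0°) + j·sin(45.0°)) = 7.92 + j7.92 V
  V3 = 240·(cos(45.0°) + j·sin(45.0°)) = 169.7 + j169.7 V
Step 2 — Sum components: V_total = 210 + j177.6 V.
Step 3 — Convert to polar: |V_total| = 275.1 V, ∠V_total = 40.2°.

V_total = 275.1∠40.2° V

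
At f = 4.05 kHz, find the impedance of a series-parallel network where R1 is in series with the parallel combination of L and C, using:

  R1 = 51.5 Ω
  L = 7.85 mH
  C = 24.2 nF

Step 1 — Angular frequency: ω = 2π·f = 2π·4050 = 2.545e+04 rad/s.
Step 2 — Component impedances:
  R1: Z = R = 51.5 Ω
  L: Z = jωL = j·2.545e+04·0.00785 = 0 + j199.8 Ω
  C: Z = 1/(jωC) = -j/(ω·C) = 0 - j1624 Ω
Step 3 — Parallel branch: L || C = 1/(1/L + 1/C) = 0 + j227.8 Ω.
Step 4 — Series with R1: Z_total = R1 + (L || C) = 51.5 + j227.8 Ω = 233.5∠77.3° Ω.

Z = 51.5 + j227.8 Ω = 233.5∠77.3° Ω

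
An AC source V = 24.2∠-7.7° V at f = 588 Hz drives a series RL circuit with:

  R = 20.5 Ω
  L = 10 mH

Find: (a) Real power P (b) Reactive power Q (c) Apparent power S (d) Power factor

Step 1 — Angular frequency: ω = 2π·f = 2π·588 = 3695 rad/s.
Step 2 — Component impedances:
  R: Z = R = 20.5 Ω
  L: Z = jωL = j·3695·0.01 = 0 + j36.95 Ω
Step 3 — Series combination: Z_total = R + L = 20.5 + j36.95 Ω = 42.25∠61.0° Ω.
Step 4 — Source phasor: V = 24.2∠-7.7° V = 23.98 - j3.242 V.
Step 5 — Current: I = V / Z = 0.2083 - j0.5335 A = 0.5728∠-68.7° A.
Step 6 — Complex power: S = V·I* = 6.725 + j12.12 VA.
Step 7 — Real power: P = Re(S) = 6.725 W.
Step 8 — Reactive power: Q = Im(S) = 12.12 VAR.
Step 9 — Apparent power: |S| = 13.86 VA.
Step 10 — Power factor: PF = P/|S| = 0.4852 (lagging).

(a) P = 6.725 W  (b) Q = 12.12 VAR  (c) S = 13.86 VA  (d) PF = 0.4852 (lagging)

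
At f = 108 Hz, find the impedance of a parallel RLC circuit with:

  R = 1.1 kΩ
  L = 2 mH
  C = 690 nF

Step 1 — Angular frequency: ω = 2π·f = 2π·108 = 678.6 rad/s.
Step 2 — Component impedances:
  R: Z = R = 1100 Ω
  L: Z = jωL = j·678.6·0.002 = 0 + j1.357 Ω
  C: Z = 1/(jωC) = -j/(ω·C) = 0 - j2136 Ω
Step 3 — Parallel combination: 1/Z_total = 1/R + 1/L + 1/C; Z_total = 0.001677 + j1.358 Ω = 1.358∠89.9° Ω.

Z = 0.001677 + j1.358 Ω = 1.358∠89.9° Ω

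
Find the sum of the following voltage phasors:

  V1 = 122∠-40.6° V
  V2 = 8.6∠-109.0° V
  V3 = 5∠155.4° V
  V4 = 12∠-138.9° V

Step 1 — Convert each phasor to rectangular form:
  V1 = 122·(cos(-40.6°) + j·sin(-40.6°)) = 92.63 - j79.39 V
  V2 = 8.6·(cos(-109.0°) + j·sin(-109.0°)) = -2.8 - j8.131 V
  V3 = 5·(cos(155.4°) + j·sin(155.4°)) = -4.546 + j2.081 V
  V4 = 12·(cos(-138.9°) + j·sin(-138.9°)) = -9.043 - j7.889 V
Step 2 — Sum components: V_total = 76.24 - j93.33 V.
Step 3 — Convert to polar: |V_total| = 120.5 V, ∠V_total = -50.8°.

V_total = 120.5∠-50.8° V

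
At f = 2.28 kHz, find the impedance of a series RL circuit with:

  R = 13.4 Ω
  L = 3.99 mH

Step 1 — Angular frequency: ω = 2π·f = 2π·2280 = 1.433e+04 rad/s.
Step 2 — Component impedances:
  R: Z = R = 13.4 Ω
  L: Z = jωL = j·1.433e+04·0.00399 = 0 + j57.16 Ω
Step 3 — Series combination: Z_total = R + L = 13.4 + j57.16 Ω = 58.71∠76.8° Ω.

Z = 13.4 + j57.16 Ω = 58.71∠76.8° Ω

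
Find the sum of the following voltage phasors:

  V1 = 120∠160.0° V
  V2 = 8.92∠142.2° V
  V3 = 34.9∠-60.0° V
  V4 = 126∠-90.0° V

Step 1 — Convert each phasor to rectangular form:
  V1 = 120·(cos(160.0°) + j·sin(160.0°)) = -112.8 + j41.04 V
  V2 = 8.92·(cos(142.2°) + j·sin(142.2°)) = -7.048 + j5.467 V
  V3 = 34.9·(cos(-60.0°) + j·sin(-60.0°)) = 17.45 - j30.22 V
  V4 = 126·(cos(-90.0°) + j·sin(-90.0°)) = 0 - j126 V
Step 2 — Sum components: V_total = -102.4 - j109.7 V.
Step 3 — Convert to polar: |V_total| = 150.1 V, ∠V_total = -133.0°.

V_total = 150.1∠-133.0° V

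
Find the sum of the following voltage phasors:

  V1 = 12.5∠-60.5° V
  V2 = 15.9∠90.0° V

Step 1 — Convert each phasor to rectangular form:
  V1 = 12.5·(cos(-60.5°) + j·sin(-60.5°)) = 6.155 - j10.88 V
  V2 = 15.9·(cos(90.0°) + j·sin(90.0°)) = 0 + j15.9 V
Step 2 — Sum components: V_total = 6.155 + j5.021 V.
Step 3 — Convert to polar: |V_total| = 7.943 V, ∠V_total = 39.2°.

V_total = 7.943∠39.2° V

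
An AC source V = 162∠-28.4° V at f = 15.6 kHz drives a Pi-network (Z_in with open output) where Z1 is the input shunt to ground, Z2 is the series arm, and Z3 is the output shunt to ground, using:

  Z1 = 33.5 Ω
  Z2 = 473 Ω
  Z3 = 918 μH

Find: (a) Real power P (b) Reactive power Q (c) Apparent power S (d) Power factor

Step 1 — Angular frequency: ω = 2π·f = 2π·1.56e+04 = 9.802e+04 rad/s.
Step 2 — Component impedances:
  Z1: Z = R = 33.5 Ω
  Z2: Z = R = 473 Ω
  Z3: Z = jωL = j·9.802e+04·0.000918 = 0 + j89.98 Ω
Step 3 — With open output, the series arm Z2 and the output shunt Z3 appear in series to ground: Z2 + Z3 = 473 + j89.98 Ω.
Step 4 — Parallel with input shunt Z1: Z_in = Z1 || (Z2 + Z3) = 31.35 + j0.3816 Ω = 31.35∠0.7° Ω.
Step 5 — Source phasor: V = 162∠-28.4° V = 142.5 - j77.05 V.
Step 6 — Current: I = V / Z = 4.515 - j2.513 A = 5.167∠-29.1° A.
Step 7 — Complex power: S = V·I* = 836.9 + j10.19 VA.
Step 8 — Real power: P = Re(S) = 836.9 W.
Step 9 — Reactive power: Q = Im(S) = 10.19 VAR.
Step 10 — Apparent power: |S| = 837 VA.
Step 11 — Power factor: PF = P/|S| = 0.9999 (lagging).

(a) P = 836.9 W  (b) Q = 10.19 VAR  (c) S = 837 VA  (d) PF = 0.9999 (lagging)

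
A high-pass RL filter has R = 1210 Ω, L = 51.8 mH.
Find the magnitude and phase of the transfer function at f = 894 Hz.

Step 1 — Angular frequency: ω = 2π·894 = 5617 rad/s.
Step 2 — Transfer function: H(jω) = jωL/(R + jωL).
Step 3 — Numerator jωL = j·291; denominator R + jωL = 1210 + j291.
Step 4 — H = 0.05466 + j0.2273.
Step 5 — Magnitude: |H| = 0.2338 (-12.6 dB); phase: φ = 76.5°.

|H| = 0.2338 (-12.6 dB), φ = 76.5°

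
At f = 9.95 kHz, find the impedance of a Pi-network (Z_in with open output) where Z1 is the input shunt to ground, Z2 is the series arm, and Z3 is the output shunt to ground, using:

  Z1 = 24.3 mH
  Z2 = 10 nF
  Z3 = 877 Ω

Step 1 — Angular frequency: ω = 2π·f = 2π·9950 = 6.252e+04 rad/s.
Step 2 — Component impedances:
  Z1: Z = jωL = j·6.252e+04·0.0243 = 0 + j1519 Ω
  Z2: Z = 1/(jωC) = -j/(ω·C) = 0 - j1600 Ω
  Z3: Z = R = 877 Ω
Step 3 — With open output, the series arm Z2 and the output shunt Z3 appear in series to ground: Z2 + Z3 = 877 - j1600 Ω.
Step 4 — Parallel with input shunt Z1: Z_in = Z1 || (Z2 + Z3) = 2610 + j1758 Ω = 3147∠34.0° Ω.

Z = 2610 + j1758 Ω = 3147∠34.0° Ω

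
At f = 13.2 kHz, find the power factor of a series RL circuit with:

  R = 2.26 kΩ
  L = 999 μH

Step 1 — Angular frequency: ω = 2π·f = 2π·1.32e+04 = 8.294e+04 rad/s.
Step 2 — Component impedances:
  R: Z = R = 2260 Ω
  L: Z = jωL = j·8.294e+04·0.000999 = 0 + j82.86 Ω
Step 3 — Series combination: Z_total = R + L = 2260 + j82.86 Ω = 2262∠2.1° Ω.
Step 4 — Power factor: PF = cos(φ) = Re(Z)/|Z| = 2260/2261.5 = 0.9993.
Step 5 — Type: Im(Z) = 82.86 ⇒ lagging (phase φ = 2.1°).

PF = 0.9993 (lagging, φ = 2.1°)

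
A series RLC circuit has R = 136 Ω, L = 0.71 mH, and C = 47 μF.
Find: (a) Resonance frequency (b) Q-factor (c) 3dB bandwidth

Step 1 — Resonance: ω₀ = 1/√(LC) = 1/√(0.00071·4.7e-05) = 5474 rad/s.
Step 2 — f₀ = ω₀/(2π) = 871.2 Hz.
Step 3 — Series Q: Q = ω₀L/R = 5474·0.00071/136 = 0.02858.
Step 4 — Bandwidth: Δω = ω₀/Q = 1.915e+05 rad/s; BW = Δω/(2π) = 3.049e+04 Hz.

(a) f₀ = 871.2 Hz  (b) Q = 0.02858  (c) BW = 3.049e+04 Hz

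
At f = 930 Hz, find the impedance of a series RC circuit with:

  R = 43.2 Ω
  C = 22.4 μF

Step 1 — Angular frequency: ω = 2π·f = 2π·930 = 5843 rad/s.
Step 2 — Component impedances:
  R: Z = R = 43.2 Ω
  C: Z = 1/(jωC) = -j/(ω·C) = 0 - j7.64 Ω
Step 3 — Series combination: Z_total = R + C = 43.2 - j7.64 Ω = 43.87∠-10.0° Ω.

Z = 43.2 - j7.64 Ω = 43.87∠-10.0° Ω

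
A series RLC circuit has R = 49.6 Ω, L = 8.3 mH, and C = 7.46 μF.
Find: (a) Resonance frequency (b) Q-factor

Step 1 — Resonance condition Im(Z)=0 gives ω₀ = 1/√(LC).
Step 2 — ω₀ = 1/√(0.0083·7.46e-06) = 4019 rad/s.
Step 3 — f₀ = ω₀/(2π) = 639.6 Hz.
Step 4 — Series Q: Q = ω₀L/R = 4019·0.0083/49.6 = 0.6725.

(a) f₀ = 639.6 Hz  (b) Q = 0.6725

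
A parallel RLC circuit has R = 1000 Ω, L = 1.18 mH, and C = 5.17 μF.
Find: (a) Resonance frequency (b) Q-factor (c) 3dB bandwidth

Step 1 — Resonance: ω₀ = 1/√(LC) = 1/√(0.00118·5.17e-06) = 1.28e+04 rad/s.
Step 2 — f₀ = ω₀/(2π) = 2038 Hz.
Step 3 — Parallel Q: Q = R/(ω₀L) = 1000/(1.28e+04·0.00118) = 66.19.
Step 4 — Bandwidth: Δω = ω₀/Q = 193.4 rad/s; BW = Δω/(2π) = 30.78 Hz.

(a) f₀ = 2038 Hz  (b) Q = 66.19  (c) BW = 30.78 Hz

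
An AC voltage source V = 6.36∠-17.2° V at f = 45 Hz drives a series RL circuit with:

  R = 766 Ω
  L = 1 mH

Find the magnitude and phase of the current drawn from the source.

Step 1 — Angular frequency: ω = 2π·f = 2π·45 = 282.7 rad/s.
Step 2 — Component impedances:
  R: Z = R = 766 Ω
  L: Z = jωL = j·282.7·0.001 = 0 + j0.2827 Ω
Step 3 — Series combination: Z_total = R + L = 766 + j0.2827 Ω = 766∠0.0° Ω.
Step 4 — Source phasor: V = 6.36∠-17.2° V = 6.076 - j1.881 V.
Step 5 — Ohm's law: I = V / Z_total = (6.076 - j1.881) / (766 + j0.2827) = 0.007931 - j0.002458 A.
Step 6 — Convert to polar: |I| = 0.008303 A, ∠I = -17.2°.

I = 0.008303∠-17.2° A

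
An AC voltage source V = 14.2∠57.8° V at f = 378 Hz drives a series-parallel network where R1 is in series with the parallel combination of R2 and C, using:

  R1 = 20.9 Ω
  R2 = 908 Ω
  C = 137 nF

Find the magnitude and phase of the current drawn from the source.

Step 1 — Angular frequency: ω = 2π·f = 2π·378 = 2375 rad/s.
Step 2 — Component impedances:
  R1: Z = R = 20.9 Ω
  R2: Z = R = 908 Ω
  C: Z = 1/(jωC) = -j/(ω·C) = 0 - j3073 Ω
Step 3 — Parallel branch: R2 || C = 1/(1/R2 + 1/C) = 835.1 - j246.7 Ω.
Step 4 — Series with R1: Z_total = R1 + (R2 || C) = 856 - j246.7 Ω = 890.9∠-16.1° Ω.
Step 5 — Source phasor: V = 14.2∠57.8° V = 7.567 + j12.02 V.
Step 6 — Ohm's law: I = V / Z_total = (7.567 + j12.02) / (856 - j246.7) = 0.004426 + j0.01531 A.
Step 7 — Convert to polar: |I| = 0.01594 A, ∠I = 73.9°.

I = 0.01594∠73.9° A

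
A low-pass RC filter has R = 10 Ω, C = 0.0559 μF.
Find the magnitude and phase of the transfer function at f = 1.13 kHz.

Step 1 — Angular frequency: ω = 2π·1130 = 7100 rad/s.
Step 2 — Transfer function: H(jω) = 1/(1 + jωRC).
Step 3 — Denominator: 1 + jωRC = 1 + j·7100·10·5.59e-08 = 1 + j0.003969.
Step 4 — H = 1 - j0.003969.
Step 5 — Magnitude: |H| = 1 (-0.0 dB); phase: φ = -0.2°.

|H| = 1 (-0.0 dB), φ = -0.2°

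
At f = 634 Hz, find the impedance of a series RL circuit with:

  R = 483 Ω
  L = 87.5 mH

Step 1 — Angular frequency: ω = 2π·f = 2π·634 = 3984 rad/s.
Step 2 — Component impedances:
  R: Z = R = 483 Ω
  L: Z = jωL = j·3984·0.0875 = 0 + j348.6 Ω
Step 3 — Series combination: Z_total = R + L = 483 + j348.6 Ω = 595.6∠35.8° Ω.

Z = 483 + j348.6 Ω = 595.6∠35.8° Ω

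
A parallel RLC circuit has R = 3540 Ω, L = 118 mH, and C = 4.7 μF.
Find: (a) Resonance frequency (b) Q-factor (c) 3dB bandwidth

Step 1 — Resonance: ω₀ = 1/√(LC) = 1/√(0.118·4.7e-06) = 1343 rad/s.
Step 2 — f₀ = ω₀/(2π) = 213.7 Hz.
Step 3 — Parallel Q: Q = R/(ω₀L) = 3540/(1343·0.118) = 22.34.
Step 4 — Bandwidth: Δω = ω₀/Q = 60.1 rad/s; BW = Δω/(2π) = 9.566 Hz.

(a) f₀ = 213.7 Hz  (b) Q = 22.34  (c) BW = 9.566 Hz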